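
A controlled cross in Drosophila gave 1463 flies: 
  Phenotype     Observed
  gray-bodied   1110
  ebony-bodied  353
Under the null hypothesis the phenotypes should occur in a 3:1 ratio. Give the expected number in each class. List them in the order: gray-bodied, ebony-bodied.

Total ratio parts = 4. Expected numbers out of 1463:
  gray-bodied: 1463 × 3/4 = 1097.25
  ebony-bodied: 1463 × 1/4 = 365.75

1097.25, 365.75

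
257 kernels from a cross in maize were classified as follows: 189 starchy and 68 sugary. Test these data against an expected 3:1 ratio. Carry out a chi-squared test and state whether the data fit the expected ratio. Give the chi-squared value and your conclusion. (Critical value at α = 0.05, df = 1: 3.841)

0.292; consistent

Total ratio parts = 4. Expected numbers out of 257:
  starchy: 257 × 3/4 = 192.75
  sugary: 257 × 1/4 = 64.25
χ² = Σ (O − E)² / E
  starchy: (189 − 192.75)² / 192.75 = 0.0730
  sugary: (68 − 64.25)² / 64.25 = 0.2189
χ² = 0.0730 + 0.2189 = 0.2919 ≈ 0.292
Degrees of freedom = 2 − 1 = 1; critical value at α = 0.05 is 3.841.
Since 0.292 < 3.841, we fail to reject the null hypothesis — the data are consistent with the 3:1 ratio.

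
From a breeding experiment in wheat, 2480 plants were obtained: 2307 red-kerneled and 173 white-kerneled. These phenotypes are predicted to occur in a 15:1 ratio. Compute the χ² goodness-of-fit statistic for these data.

Total ratio parts = 16. Expected numbers out of 2480:
  red-kerneled: 2480 × 15/16 = 2325
  white-kerneled: 2480 × 1/16 = 155
χ² = Σ (O − E)² / E
  red-kerneled: (2307 − 2325)² / 2325 = 0.1394
  white-kerneled: (173 − 155)² / 155 = 2.0903
χ² = 0.1394 + 2.0903 = 2.2297 ≈ 2.230

2.230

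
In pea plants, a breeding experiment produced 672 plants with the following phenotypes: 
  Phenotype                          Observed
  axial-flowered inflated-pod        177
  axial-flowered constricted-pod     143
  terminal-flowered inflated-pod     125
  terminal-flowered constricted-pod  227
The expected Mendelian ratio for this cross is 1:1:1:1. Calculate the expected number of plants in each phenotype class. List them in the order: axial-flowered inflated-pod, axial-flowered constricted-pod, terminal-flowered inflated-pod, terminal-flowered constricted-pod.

Under the 1:1:1:1 hypothesis (Σ ratio = 4, N = 672):
  axial-flowered inflated-pod: 672 × 1/4 = 168
  axial-flowered constricted-pod: 672 × 1/4 = 168
  terminal-flowered inflated-pod: 672 × 1/4 = 168
  terminal-flowered constricted-pod: 672 × 1/4 = 168

168, 168, 168, 168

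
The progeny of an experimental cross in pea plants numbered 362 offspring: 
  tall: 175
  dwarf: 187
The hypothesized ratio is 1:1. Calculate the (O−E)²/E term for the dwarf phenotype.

0.199

Expected counts for N = 362 under a 1:1 ratio (total parts = 2):
  tall: 362 × 1/2 = 181
  dwarf: 362 × 1/2 = 181
Contribution of dwarf: (187 − 181)² / 181 = 0.1989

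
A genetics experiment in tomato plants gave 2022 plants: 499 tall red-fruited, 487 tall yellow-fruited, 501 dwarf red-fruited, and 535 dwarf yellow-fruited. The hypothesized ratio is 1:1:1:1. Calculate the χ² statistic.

Expected counts for N = 2022 under a 1:1:1:1 ratio (total parts = 4):
  tall red-fruited: 2022 × 1/4 = 505.5
  tall yellow-fruited: 2022 × 1/4 = 505.5
  dwarf red-fruited: 2022 × 1/4 = 505.5
  dwarf yellow-fruited: 2022 × 1/4 = 505.5
χ² = Σ (O − E)² / E
  tall red-fruited: (499 − 505.5)² / 505.5 = 0.0836
  tall yellow-fruited: (487 − 505.5)² / 505.5 = 0.6771
  dwarf red-fruited: (501 − 505.5)² / 505.5 = 0.0401
  dwarf yellow-fruited: (535 − 505.5)² / 505.5 = 1.7216
χ² = 0.0836 + 0.6771 + 0.0401 + 1.7216 = 2.5224 ≈ 2.522

2.522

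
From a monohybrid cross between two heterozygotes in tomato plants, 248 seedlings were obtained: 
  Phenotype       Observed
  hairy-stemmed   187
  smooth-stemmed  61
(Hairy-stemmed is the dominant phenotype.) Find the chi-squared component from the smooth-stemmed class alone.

For a monohybrid cross between heterozygotes with complete dominance, the expected phenotypic ratio is 3:1.
The 3:1 ratio has 4 parts, so with N = 248 the expected counts are:
  hairy-stemmed: 248 × 3/4 = 186
  smooth-stemmed: 248 × 1/4 = 62
Contribution of smooth-stemmed: (61 − 62)² / 62 = 0.0161

0.016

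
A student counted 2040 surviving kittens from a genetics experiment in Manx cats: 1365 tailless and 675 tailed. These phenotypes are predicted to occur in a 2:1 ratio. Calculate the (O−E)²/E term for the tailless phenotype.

0.018

Total ratio parts = 3. Expected numbers out of 2040:
  tailless: 2040 × 2/3 = 1360
  tailed: 2040 × 1/3 = 680
Contribution of tailless: (1365 − 1360)² / 1360 = 0.0184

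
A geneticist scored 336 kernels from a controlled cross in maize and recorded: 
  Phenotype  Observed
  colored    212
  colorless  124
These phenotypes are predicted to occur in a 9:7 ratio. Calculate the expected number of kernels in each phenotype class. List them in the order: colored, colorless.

189, 147

Expected counts for N = 336 under a 9:7 ratio (total parts = 16):
  colored: 336 × 9/16 = 189
  colorless: 336 × 7/16 = 147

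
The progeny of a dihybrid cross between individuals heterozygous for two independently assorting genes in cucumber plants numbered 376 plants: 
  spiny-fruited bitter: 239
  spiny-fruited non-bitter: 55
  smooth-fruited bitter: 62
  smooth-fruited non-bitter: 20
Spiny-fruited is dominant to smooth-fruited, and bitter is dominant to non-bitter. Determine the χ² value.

8.530

A dihybrid F₂ with independent assortment and complete dominance at both loci gives a 9:3:3:1 phenotypic ratio.
Under the 9:3:3:1 hypothesis (Σ ratio = 16, N = 376):
  spiny-fruited bitter: 376 × 9/16 = 211.5
  spiny-fruited non-bitter: 376 × 3/16 = 70.5
  smooth-fruited bitter: 376 × 3/16 = 70.5
  smooth-fruited non-bitter: 376 × 1/16 = 23.5
χ² = Σ (O − E)² / E
  spiny-fruited bitter: (239 − 211.5)² / 211.5 = 3.5757
  spiny-fruited non-bitter: (55 − 70.5)² / 70.5 = 3.4078
  smooth-fruited bitter: (62 − 70.5)² / 70.5 = 1.0248
  smooth-fruited non-bitter: (20 − 23.5)² / 23.5 = 0.5213
χ² = 3.5757 + 3.4078 + 1.0248 + 0.5213 = 8.5296 ≈ 8.530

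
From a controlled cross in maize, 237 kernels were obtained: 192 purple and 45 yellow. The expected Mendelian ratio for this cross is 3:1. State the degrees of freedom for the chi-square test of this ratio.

1

A goodness-of-fit test with 2 phenotype classes has df = 2 − 1 = 1.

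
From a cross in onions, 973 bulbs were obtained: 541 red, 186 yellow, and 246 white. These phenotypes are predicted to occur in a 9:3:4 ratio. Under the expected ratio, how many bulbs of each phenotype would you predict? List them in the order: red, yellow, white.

The 9:3:4 ratio has 16 parts, so with N = 973 the expected counts are:
  red: 973 × 9/16 = 547.3125
  yellow: 973 × 3/16 = 182.4375
  white: 973 × 4/16 = 243.25

547.3125, 182.4375, 243.25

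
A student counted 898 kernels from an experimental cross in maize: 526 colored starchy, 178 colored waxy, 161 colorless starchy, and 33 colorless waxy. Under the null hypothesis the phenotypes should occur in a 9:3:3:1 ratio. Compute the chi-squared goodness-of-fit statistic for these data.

11.264

Under the 9:3:3:1 hypothesis (Σ ratio = 16, N = 898):
  colored starchy: 898 × 9/16 = 505.125
  colored waxy: 898 × 3/16 = 168.375
  colorless starchy: 898 × 3/16 = 168.375
  colorless waxy: 898 × 1/16 = 56.125
χ² = Σ (O − E)² / E
  colored starchy: (526 − 505.125)² / 505.125 = 0.8627
  colored waxy: (178 − 168.375)² / 168.375 = 0.5502
  colorless starchy: (161 − 168.375)² / 168.375 = 0.3230
  colorless waxy: (33 − 56.125)² / 56.125 = 9.5281
χ² = 0.8627 + 0.5502 + 0.3230 + 9.5281 = 11.264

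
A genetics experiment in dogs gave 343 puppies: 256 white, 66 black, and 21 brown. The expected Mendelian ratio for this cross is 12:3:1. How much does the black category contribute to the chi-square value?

0.044

Expected counts for N = 343 under a 12:3:1 ratio (total parts = 16):
  white: 343 × 12/16 = 257.25
  black: 343 × 3/16 = 64.3125
  brown: 343 × 1/16 = 21.4375
Contribution of black: (66 − 64.3125)² / 64.3125 = 0.0443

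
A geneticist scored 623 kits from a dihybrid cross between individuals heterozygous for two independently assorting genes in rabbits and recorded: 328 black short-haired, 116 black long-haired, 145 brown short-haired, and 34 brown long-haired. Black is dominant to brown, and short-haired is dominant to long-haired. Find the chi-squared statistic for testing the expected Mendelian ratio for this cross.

8.870

A dihybrid F₂ with independent assortment and complete dominance at both loci gives a 9:3:3:1 phenotypic ratio.
Expected counts for N = 623 under a 9:3:3:1 ratio (total parts = 16):
  black short-haired: 623 × 9/16 = 350.4375
  black long-haired: 623 × 3/16 = 116.8125
  brown short-haired: 623 × 3/16 = 116.8125
  brown long-haired: 623 × 1/16 = 38.9375
χ² = Σ (O − E)² / E
  black short-haired: (328 − 350.4375)² / 350.4375 = 1.4366
  black long-haired: (116 − 116.8125)² / 116.8125 = 0.0057
  brown short-haired: (145 − 116.8125)² / 116.8125 = 6.8018
  brown long-haired: (34 − 38.9375)² / 38.9375 = 0.6261
χ² = 1.4366 + 0.0057 + 6.8018 + 0.6261 = 8.8702 ≈ 8.870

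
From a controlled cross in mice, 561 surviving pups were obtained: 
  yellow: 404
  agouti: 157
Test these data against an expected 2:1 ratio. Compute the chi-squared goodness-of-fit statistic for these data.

7.219

The 2:1 ratio has 3 parts, so with N = 561 the expected counts are:
  yellow: 561 × 2/3 = 374
  agouti: 561 × 1/3 = 187
χ² = Σ (O − E)² / E
  yellow: (404 − 374)² / 374 = 2.4064
  agouti: (157 − 187)² / 187 = 4.8128
χ² = 2.4064 + 4.8128 = 7.2192 ≈ 7.219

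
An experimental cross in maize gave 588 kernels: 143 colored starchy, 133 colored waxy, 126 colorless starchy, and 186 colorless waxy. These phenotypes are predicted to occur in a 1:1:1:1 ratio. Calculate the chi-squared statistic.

14.789

The 1:1:1:1 ratio has 4 parts, so with N = 588 the expected counts are:
  colored starchy: 588 × 1/4 = 147
  colored waxy: 588 × 1/4 = 147
  colorless starchy: 588 × 1/4 = 147
  colorless waxy: 588 × 1/4 = 147
χ² = Σ (O − E)² / E
  colored starchy: (143 − 147)² / 147 = 0.1088
  colored waxy: (133 − 147)² / 147 = 1.3333
  colorless starchy: (126 − 147)² / 147 = 3.0000
  colorless waxy: (186 − 147)² / 147 = 10.3469
χ² = 0.1088 + 1.3333 + 3.0000 + 10.3469 = 14.789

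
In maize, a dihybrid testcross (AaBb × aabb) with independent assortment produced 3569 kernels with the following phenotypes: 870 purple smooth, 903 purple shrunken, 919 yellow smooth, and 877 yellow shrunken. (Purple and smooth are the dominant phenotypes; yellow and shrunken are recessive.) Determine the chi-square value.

A dihybrid testcross with independent assortment gives a 1:1:1:1 ratio.
Under the 1:1:1:1 hypothesis (Σ ratio = 4, N = 3569):
  purple smooth: 3569 × 1/4 = 892.25
  purple shrunken: 3569 × 1/4 = 892.25
  yellow smooth: 3569 × 1/4 = 892.25
  yellow shrunken: 3569 × 1/4 = 892.25
χ² = Σ (O − E)² / E
  purple smooth: (870 − 892.25)² / 892.25 = 0.5548
  purple shrunken: (903 − 892.25)² / 892.25 = 0.1295
  yellow smooth: (919 − 892.25)² / 892.25 = 0.8020
  yellow shrunken: (877 − 892.25)² / 892.25 = 0.2606
χ² = 0.5548 + 0.1295 + 0.8020 + 0.2606 = 1.7469 ≈ 1.747

1.747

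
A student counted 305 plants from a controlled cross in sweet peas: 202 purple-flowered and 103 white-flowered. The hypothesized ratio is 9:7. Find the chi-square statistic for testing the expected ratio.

12.343

Expected counts for N = 305 under a 9:7 ratio (total parts = 16):
  purple-flowered: 305 × 9/16 = 171.5625
  white-flowered: 305 × 7/16 = 133.4375
χ² = Σ (O − E)² / E
  purple-flowered: (202 − 171.5625)² / 171.5625 = 5.4000
  white-flowered: (103 − 133.4375)² / 133.4375 = 6.9429
χ² = 5.4000 + 6.9429 = 12.3429 ≈ 12.343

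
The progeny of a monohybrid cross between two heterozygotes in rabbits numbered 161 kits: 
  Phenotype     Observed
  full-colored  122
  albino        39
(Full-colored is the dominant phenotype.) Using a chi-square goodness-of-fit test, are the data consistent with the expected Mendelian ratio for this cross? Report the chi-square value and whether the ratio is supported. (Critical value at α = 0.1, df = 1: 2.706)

For a monohybrid cross between heterozygotes with complete dominance, the expected phenotypic ratio is 3:1.
Under the 3:1 hypothesis (Σ ratio = 4, N = 161):
  full-colored: 161 × 3/4 = 120.75
  albino: 161 × 1/4 = 40.25
χ² = Σ (O − E)² / E
  full-colored: (122 − 120.75)² / 120.75 = 0.0129
  albino: (39 − 40.25)² / 40.25 = 0.0388
χ² = 0.0129 + 0.0388 = 0.0517 ≈ 0.052
Degrees of freedom = 2 − 1 = 1; critical value at α = 0.1 is 2.706.
Since 0.052 < 2.706, we fail to reject the null hypothesis — the data are consistent with the 3:1 ratio.

0.052; consistent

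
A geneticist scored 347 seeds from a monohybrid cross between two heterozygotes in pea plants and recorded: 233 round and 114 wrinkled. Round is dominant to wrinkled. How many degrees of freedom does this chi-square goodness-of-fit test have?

For a monohybrid cross between heterozygotes with complete dominance, the expected phenotypic ratio is 3:1.
A goodness-of-fit test with 2 phenotype classes has df = 2 − 1 = 1.

1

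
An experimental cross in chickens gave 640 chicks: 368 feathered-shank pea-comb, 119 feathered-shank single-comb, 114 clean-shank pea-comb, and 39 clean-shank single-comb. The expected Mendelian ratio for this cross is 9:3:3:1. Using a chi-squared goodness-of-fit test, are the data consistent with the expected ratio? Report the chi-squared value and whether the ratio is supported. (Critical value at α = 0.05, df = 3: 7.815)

Expected counts for N = 640 under a 9:3:3:1 ratio (total parts = 16):
  feathered-shank pea-comb: 640 × 9/16 = 360
  feathered-shank single-comb: 640 × 3/16 = 120
  clean-shank pea-comb: 640 × 3/16 = 120
  clean-shank single-comb: 640 × 1/16 = 40
χ² = Σ (O − E)² / E
  feathered-shank pea-comb: (368 − 360)² / 360 = 0.1778
  feathered-shank single-comb: (119 − 120)² / 120 = 0.0083
  clean-shank pea-comb: (114 − 120)² / 120 = 0.3000
  clean-shank single-comb: (39 − 40)² / 40 = 0.0250
χ² = 0.1778 + 0.0083 + 0.3000 + 0.0250 = 0.5111 ≈ 0.511
Degrees of freedom = 4 − 1 = 3; critical value at α = 0.05 is 7.815.
Since 0.511 < 7.815, we fail to reject the null hypothesis — the data are consistent with the 9:3:3:1 ratio.

0.511; consistent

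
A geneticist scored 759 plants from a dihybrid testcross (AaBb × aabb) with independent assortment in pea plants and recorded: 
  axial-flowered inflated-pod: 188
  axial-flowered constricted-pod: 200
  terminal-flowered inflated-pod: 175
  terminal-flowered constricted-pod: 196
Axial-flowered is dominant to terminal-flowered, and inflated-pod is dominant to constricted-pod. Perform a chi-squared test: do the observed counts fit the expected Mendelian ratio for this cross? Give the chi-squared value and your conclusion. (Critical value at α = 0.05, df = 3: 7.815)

1.922; consistent

A dihybrid testcross with independent assortment gives a 1:1:1:1 ratio.
The 1:1:1:1 ratio has 4 parts, so with N = 759 the expected counts are:
  axial-flowered inflated-pod: 759 × 1/4 = 189.75
  axial-flowered constricted-pod: 759 × 1/4 = 189.75
  terminal-flowered inflated-pod: 759 × 1/4 = 189.75
  terminal-flowered constricted-pod: 759 × 1/4 = 189.75
χ² = Σ (O − E)² / E
  axial-flowered inflated-pod: (188 − 189.75)² / 189.75 = 0.0161
  axial-flowered constricted-pod: (200 − 189.75)² / 189.75 = 0.5537
  terminal-flowered inflated-pod: (175 − 189.75)² / 189.75 = 1.1466
  terminal-flowered constricted-pod: (196 − 189.75)² / 189.75 = 0.2059
χ² = 0.0161 + 0.5537 + 1.1466 + 0.2059 = 1.9223 ≈ 1.922
Degrees of freedom = 4 − 1 = 3; critical value at α = 0.05 is 7.815.
Since 1.922 < 7.815, we fail to reject the null hypothesis — the data are consistent with the 1:1:1:1 ratio.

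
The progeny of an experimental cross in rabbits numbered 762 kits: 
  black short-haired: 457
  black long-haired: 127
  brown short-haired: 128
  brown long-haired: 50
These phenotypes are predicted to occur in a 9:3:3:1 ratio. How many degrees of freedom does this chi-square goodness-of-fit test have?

3

A goodness-of-fit test with 4 phenotype classes has df = 4 − 1 = 3.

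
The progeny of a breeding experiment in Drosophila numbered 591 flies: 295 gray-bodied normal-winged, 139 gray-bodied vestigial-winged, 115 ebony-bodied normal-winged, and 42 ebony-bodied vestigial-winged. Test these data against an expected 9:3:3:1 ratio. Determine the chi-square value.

12.238

Under the 9:3:3:1 hypothesis (Σ ratio = 16, N = 591):
  gray-bodied normal-winged: 591 × 9/16 = 332.4375
  gray-bodied vestigial-winged: 591 × 3/16 = 110.8125
  ebony-bodied normal-winged: 591 × 3/16 = 110.8125
  ebony-bodied vestigial-winged: 591 × 1/16 = 36.9375
χ² = Σ (O − E)² / E
  gray-bodied normal-winged: (295 − 332.4375)² / 332.4375 = 4.2160
  gray-bodied vestigial-winged: (139 − 110.8125)² / 110.8125 = 7.1701
  ebony-bodied normal-winged: (115 − 110.8125)² / 110.8125 = 0.1582
  ebony-bodied vestigial-winged: (42 − 36.9375)² / 36.9375 = 0.6938
χ² = 4.2160 + 7.1701 + 0.1582 + 0.6938 = 12.2381 ≈ 12.238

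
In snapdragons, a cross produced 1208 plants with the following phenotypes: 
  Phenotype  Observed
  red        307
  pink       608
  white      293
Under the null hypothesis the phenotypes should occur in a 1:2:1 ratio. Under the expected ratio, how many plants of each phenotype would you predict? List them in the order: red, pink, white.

302, 604, 302

Total ratio parts = 4. Expected numbers out of 1208:
  red: 1208 × 1/4 = 302
  pink: 1208 × 2/4 = 604
  white: 1208 × 1/4 = 302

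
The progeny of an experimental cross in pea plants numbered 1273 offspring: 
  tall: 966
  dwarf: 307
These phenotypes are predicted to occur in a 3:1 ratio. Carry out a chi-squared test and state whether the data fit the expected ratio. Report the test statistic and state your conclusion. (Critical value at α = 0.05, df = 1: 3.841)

0.530; consistent

The 3:1 ratio has 4 parts, so with N = 1273 the expected counts are:
  tall: 1273 × 3/4 = 954.75
  dwarf: 1273 × 1/4 = 318.25
χ² = Σ (O − E)² / E
  tall: (966 − 954.75)² / 954.75 = 0.1326
  dwarf: (307 − 318.25)² / 318.25 = 0.3977
χ² = 0.1326 + 0.3977 = 0.5303 ≈ 0.530
Degrees of freedom = 2 − 1 = 1; critical value at α = 0.05 is 3.841.
Since 0.530 < 3.841, we fail to reject the null hypothesis — the data are consistent with the 3:1 ratio.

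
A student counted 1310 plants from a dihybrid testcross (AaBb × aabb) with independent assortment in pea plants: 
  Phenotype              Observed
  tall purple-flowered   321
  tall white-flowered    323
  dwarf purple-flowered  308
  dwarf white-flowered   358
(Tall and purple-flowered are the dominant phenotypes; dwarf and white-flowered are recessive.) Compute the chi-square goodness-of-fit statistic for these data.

A dihybrid testcross with independent assortment gives a 1:1:1:1 ratio.
Total ratio parts = 4. Expected numbers out of 1310:
  tall purple-flowered: 1310 × 1/4 = 327.5
  tall white-flowered: 1310 × 1/4 = 327.5
  dwarf purple-flowered: 1310 × 1/4 = 327.5
  dwarf white-flowered: 1310 × 1/4 = 327.5
χ² = Σ (O − E)² / E
  tall purple-flowered: (321 − 327.5)² / 327.5 = 0.1290
  tall white-flowered: (323 − 327.5)² / 327.5 = 0.0618
  dwarf purple-flowered: (308 − 327.5)² / 327.5 = 1.1611
  dwarf white-flowered: (358 − 327.5)² / 327.5 = 2.8405
χ² = 0.1290 + 0.0618 + 1.1611 + 2.8405 = 4.1924 ≈ 4.192

4.192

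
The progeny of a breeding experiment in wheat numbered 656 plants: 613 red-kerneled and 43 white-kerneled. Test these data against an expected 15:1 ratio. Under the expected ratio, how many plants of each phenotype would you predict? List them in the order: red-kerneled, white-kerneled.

615, 41

Under the 15:1 hypothesis (Σ ratio = 16, N = 656):
  red-kerneled: 656 × 15/16 = 615
  white-kerneled: 656 × 1/16 = 41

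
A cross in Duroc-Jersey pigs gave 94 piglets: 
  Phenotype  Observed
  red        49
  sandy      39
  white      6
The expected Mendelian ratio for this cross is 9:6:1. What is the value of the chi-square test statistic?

Expected counts for N = 94 under a 9:6:1 ratio (total parts = 16):
  red: 94 × 9/16 = 52.875
  sandy: 94 × 6/16 = 35.25
  white: 94 × 1/16 = 5.875
χ² = Σ (O − E)² / E
  red: (49 − 52.875)² / 52.875 = 0.2840
  sandy: (39 − 35.25)² / 35.25 = 0.3989
  white: (6 − 5.875)² / 5.875 = 0.0027
χ² = 0.2840 + 0.3989 + 0.0027 = 0.6856 ≈ 0.686

0.686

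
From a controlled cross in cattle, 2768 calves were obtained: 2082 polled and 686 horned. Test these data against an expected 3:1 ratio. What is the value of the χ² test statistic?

Expected counts for N = 2768 under a 3:1 ratio (total parts = 4):
  polled: 2768 × 3/4 = 2076
  horned: 2768 × 1/4 = 692
χ² = Σ (O − E)² / E
  polled: (2082 − 2076)² / 2076 = 0.0173
  horned: (686 − 692)² / 692 = 0.0520
χ² = 0.0173 + 0.0520 = 0.0693 ≈ 0.069

0.069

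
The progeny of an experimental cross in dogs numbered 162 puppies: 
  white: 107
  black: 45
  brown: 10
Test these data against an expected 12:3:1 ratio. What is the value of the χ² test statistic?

8.774

Under the 12:3:1 hypothesis (Σ ratio = 16, N = 162):
  white: 162 × 12/16 = 121.5
  black: 162 × 3/16 = 30.375
  brown: 162 × 1/16 = 10.125
χ² = Σ (O − E)² / E
  white: (107 − 121.5)² / 121.5 = 1.7305
  black: (45 − 30.375)² / 30.375 = 7.0417
  brown: (10 − 10.125)² / 10.125 = 0.0015
χ² = 1.7305 + 7.0417 + 0.0015 = 8.7737 ≈ 8.774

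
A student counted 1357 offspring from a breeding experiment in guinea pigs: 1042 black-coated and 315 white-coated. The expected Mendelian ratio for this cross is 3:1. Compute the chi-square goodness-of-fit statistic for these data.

2.311

The 3:1 ratio has 4 parts, so with N = 1357 the expected counts are:
  black-coated: 1357 × 3/4 = 1017.75
  white-coated: 1357 × 1/4 = 339.25
χ² = Σ (O − E)² / E
  black-coated: (1042 − 1017.75)² / 1017.75 = 0.5778
  white-coated: (315 − 339.25)² / 339.25 = 1.7334
χ² = 0.5778 + 1.7334 = 2.3112 ≈ 2.311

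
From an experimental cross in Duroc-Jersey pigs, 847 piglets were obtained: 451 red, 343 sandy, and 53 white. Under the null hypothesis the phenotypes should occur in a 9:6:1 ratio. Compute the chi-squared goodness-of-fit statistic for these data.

The 9:6:1 ratio has 16 parts, so with N = 847 the expected counts are:
  red: 847 × 9/16 = 476.4375
  sandy: 847 × 6/16 = 317.625
  white: 847 × 1/16 = 52.9375
χ² = Σ (O − E)² / E
  red: (451 − 476.4375)² / 476.4375 = 1.3581
  sandy: (343 − 317.625)² / 317.625 = 2.0272
  white: (53 − 52.9375)² / 52.9375 = 0.0001
χ² = 1.3581 + 2.0272 + 0.0001 = 3.3854 ≈ 3.385

3.385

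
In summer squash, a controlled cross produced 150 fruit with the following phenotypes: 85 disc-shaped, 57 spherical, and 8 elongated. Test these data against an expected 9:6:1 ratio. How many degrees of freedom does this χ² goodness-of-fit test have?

A goodness-of-fit test with 3 phenotype classes has df = 3 − 1 = 2.

2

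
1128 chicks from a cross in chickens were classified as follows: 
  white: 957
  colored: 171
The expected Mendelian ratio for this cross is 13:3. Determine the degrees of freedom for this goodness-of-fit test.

1

A goodness-of-fit test with 2 phenotype classes has df = 2 − 1 = 1.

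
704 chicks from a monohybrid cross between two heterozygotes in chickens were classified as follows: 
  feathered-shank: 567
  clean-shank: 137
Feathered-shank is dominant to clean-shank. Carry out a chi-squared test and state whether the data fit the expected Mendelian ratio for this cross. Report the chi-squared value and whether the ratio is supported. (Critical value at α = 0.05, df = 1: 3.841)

For a monohybrid cross between heterozygotes with complete dominance, the expected phenotypic ratio is 3:1.
Expected counts for N = 704 under a 3:1 ratio (total parts = 4):
  feathered-shank: 704 × 3/4 = 528
  clean-shank: 704 × 1/4 = 176
χ² = Σ (O − E)² / E
  feathered-shank: (567 − 528)² / 528 = 2.8807
  clean-shank: (137 − 176)² / 176 = 8.6420
χ² = 2.8807 + 8.6420 = 11.5227 ≈ 11.523
Degrees of freedom = 2 − 1 = 1; critical value at α = 0.05 is 3.841.
Since 11.523 > 3.841, we reject the null hypothesis — the data do not fit the 3:1 ratio.

11.523; not consistent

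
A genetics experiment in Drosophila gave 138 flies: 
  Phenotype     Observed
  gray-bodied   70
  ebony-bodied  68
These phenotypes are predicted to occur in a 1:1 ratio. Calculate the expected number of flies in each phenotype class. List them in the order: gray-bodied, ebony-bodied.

69, 69

Total ratio parts = 2. Expected numbers out of 138:
  gray-bodied: 138 × 1/2 = 69
  ebony-bodied: 138 × 1/2 = 69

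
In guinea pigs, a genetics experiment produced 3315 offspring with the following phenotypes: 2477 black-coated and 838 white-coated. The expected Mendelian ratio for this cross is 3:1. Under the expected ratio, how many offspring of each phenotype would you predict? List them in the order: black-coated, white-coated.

Total ratio parts = 4. Expected numbers out of 3315:
  black-coated: 3315 × 3/4 = 2486.25
  white-coated: 3315 × 1/4 = 828.75

2486.25, 828.75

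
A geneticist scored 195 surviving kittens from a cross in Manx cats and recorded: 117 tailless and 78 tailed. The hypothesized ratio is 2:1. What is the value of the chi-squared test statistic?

Expected counts for N = 195 under a 2:1 ratio (total parts = 3):
  tailless: 195 × 2/3 = 130
  tailed: 195 × 1/3 = 65
χ² = Σ (O − E)² / E
  tailless: (117 − 130)² / 130 = 1.3000
  tailed: (78 − 65)² / 65 = 2.6000
χ² = 1.3000 + 2.6000 = 3.900

3.900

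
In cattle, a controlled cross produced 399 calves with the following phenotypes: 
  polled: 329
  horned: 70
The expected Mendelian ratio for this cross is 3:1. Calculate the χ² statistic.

Under the 3:1 hypothesis (Σ ratio = 4, N = 399):
  polled: 399 × 3/4 = 299.25
  horned: 399 × 1/4 = 99.75
χ² = Σ (O − E)² / E
  polled: (329 − 299.25)² / 299.25 = 2.9576
  horned: (70 − 99.75)² / 99.75 = 8.8728
χ² = 2.9576 + 8.8728 = 11.8304 ≈ 11.830

11.830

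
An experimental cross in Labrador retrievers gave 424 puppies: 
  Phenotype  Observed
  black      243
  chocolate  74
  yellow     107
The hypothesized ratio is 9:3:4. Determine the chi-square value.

Expected counts for N = 424 under a 9:3:4 ratio (total parts = 16):
  black: 424 × 9/16 = 238.5
  chocolate: 424 × 3/16 = 79.5
  yellow: 424 × 4/16 = 106
χ² = Σ (O − E)² / E
  black: (243 − 238.5)² / 238.5 = 0.0849
  chocolate: (74 − 79.5)² / 79.5 = 0.3805
  yellow: (107 − 106)² / 106 = 0.0094
χ² = 0.0849 + 0.3805 + 0.0094 = 0.4748 ≈ 0.475

0.475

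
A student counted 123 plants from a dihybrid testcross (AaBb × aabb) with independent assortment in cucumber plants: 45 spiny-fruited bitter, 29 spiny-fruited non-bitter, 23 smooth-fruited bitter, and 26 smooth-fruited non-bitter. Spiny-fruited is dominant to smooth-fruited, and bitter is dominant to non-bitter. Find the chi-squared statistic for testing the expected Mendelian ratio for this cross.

9.390

A dihybrid testcross with independent assortment gives a 1:1:1:1 ratio.
Expected counts for N = 123 under a 1:1:1:1 ratio (total parts = 4):
  spiny-fruited bitter: 123 × 1/4 = 30.75
  spiny-fruited non-bitter: 123 × 1/4 = 30.75
  smooth-fruited bitter: 123 × 1/4 = 30.75
  smooth-fruited non-bitter: 123 × 1/4 = 30.75
χ² = Σ (O − E)² / E
  spiny-fruited bitter: (45 − 30.75)² / 30.75 = 6.6037
  spiny-fruited non-bitter: (29 − 30.75)² / 30.75 = 0.0996
  smooth-fruited bitter: (23 − 30.75)² / 30.75 = 1.9533
  smooth-fruited non-bitter: (26 − 30.75)² / 30.75 = 0.7337
χ² = 6.6037 + 0.0996 + 1.9533 + 0.7337 = 9.3903 ≈ 9.390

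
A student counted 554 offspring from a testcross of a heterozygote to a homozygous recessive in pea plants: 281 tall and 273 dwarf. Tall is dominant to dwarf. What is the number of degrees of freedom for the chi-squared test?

1

A testcross of a heterozygote (Aa × aa) gives a 1:1 phenotypic ratio.
A goodness-of-fit test with 2 phenotype classes has df = 2 − 1 = 1.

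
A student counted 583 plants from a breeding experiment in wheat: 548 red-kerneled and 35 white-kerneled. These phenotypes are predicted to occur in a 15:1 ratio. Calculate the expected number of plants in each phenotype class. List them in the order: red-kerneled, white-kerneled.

The 15:1 ratio has 16 parts, so with N = 583 the expected counts are:
  red-kerneled: 583 × 15/16 = 546.5625
  white-kerneled: 583 × 1/16 = 36.4375

546.5625, 36.4375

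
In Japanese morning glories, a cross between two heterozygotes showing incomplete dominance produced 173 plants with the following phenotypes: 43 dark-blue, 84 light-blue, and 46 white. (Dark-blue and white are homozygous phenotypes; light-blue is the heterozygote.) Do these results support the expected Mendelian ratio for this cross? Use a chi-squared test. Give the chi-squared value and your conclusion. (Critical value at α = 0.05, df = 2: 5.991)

0.249; consistent

With incomplete dominance, a heterozygote × heterozygote cross gives a 1:2:1 phenotypic ratio.
The 1:2:1 ratio has 4 parts, so with N = 173 the expected counts are:
  dark-blue: 173 × 1/4 = 43.25
  light-blue: 173 × 2/4 = 86.5
  white: 173 × 1/4 = 43.25
χ² = Σ (O − E)² / E
  dark-blue: (43 − 43.25)² / 43.25 = 0.0014
  light-blue: (84 − 86.5)² / 86.5 = 0.0723
  white: (46 − 43.25)² / 43.25 = 0.1749
χ² = 0.0014 + 0.0723 + 0.1749 = 0.2486 ≈ 0.249
Degrees of freedom = 3 − 1 = 2; critical value at α = 0.05 is 5.991.
Since 0.249 < 5.991, we fail to reject the null hypothesis — the data are consistent with the 1:2:1 ratio.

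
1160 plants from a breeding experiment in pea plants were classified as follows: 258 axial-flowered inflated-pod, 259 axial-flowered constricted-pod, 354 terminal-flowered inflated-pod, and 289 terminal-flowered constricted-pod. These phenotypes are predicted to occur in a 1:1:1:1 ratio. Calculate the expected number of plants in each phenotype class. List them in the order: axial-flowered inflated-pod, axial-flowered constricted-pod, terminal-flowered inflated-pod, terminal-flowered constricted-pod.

290, 290, 290, 290

The 1:1:1:1 ratio has 4 parts, so with N = 1160 the expected counts are:
  axial-flowered inflated-pod: 1160 × 1/4 = 290
  axial-flowered constricted-pod: 1160 × 1/4 = 290
  terminal-flowered inflated-pod: 1160 × 1/4 = 290
  terminal-flowered constricted-pod: 1160 × 1/4 = 290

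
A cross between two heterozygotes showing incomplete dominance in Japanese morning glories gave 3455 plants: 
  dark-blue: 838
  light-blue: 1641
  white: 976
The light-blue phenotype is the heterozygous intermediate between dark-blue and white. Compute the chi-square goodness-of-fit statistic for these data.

19.687

With incomplete dominance, a heterozygote × heterozygote cross gives a 1:2:1 phenotypic ratio.
Total ratio parts = 4. Expected numbers out of 3455:
  dark-blue: 3455 × 1/4 = 863.75
  light-blue: 3455 × 2/4 = 1727.5
  white: 3455 × 1/4 = 863.75
χ² = Σ (O − E)² / E
  dark-blue: (838 − 863.75)² / 863.75 = 0.7677
  light-blue: (1641 − 1727.5)² / 1727.5 = 4.3313
  white: (976 − 863.75)² / 863.75 = 14.5876
χ² = 0.7677 + 4.3313 + 14.5876 = 19.6866 ≈ 19.687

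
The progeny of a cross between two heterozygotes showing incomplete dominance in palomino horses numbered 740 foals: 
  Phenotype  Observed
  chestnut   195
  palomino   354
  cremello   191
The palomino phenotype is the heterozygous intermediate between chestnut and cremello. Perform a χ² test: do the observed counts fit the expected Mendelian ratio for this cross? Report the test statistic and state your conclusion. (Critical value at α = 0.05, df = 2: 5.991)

1.427; consistent

With incomplete dominance, a heterozygote × heterozygote cross gives a 1:2:1 phenotypic ratio.
Under the 1:2:1 hypothesis (Σ ratio = 4, N = 740):
  chestnut: 740 × 1/4 = 185
  palomino: 740 × 2/4 = 370
  cremello: 740 × 1/4 = 185
χ² = Σ (O − E)² / E
  chestnut: (195 − 185)² / 185 = 0.5405
  palomino: (354 − 370)² / 370 = 0.6919
  cremello: (191 − 185)² / 185 = 0.1946
χ² = 0.5405 + 0.6919 + 0.1946 = 1.427
Degrees of freedom = 3 − 1 = 2; critical value at α = 0.05 is 5.991.
Since 1.427 < 5.991, we fail to reject the null hypothesis — the data are consistent with the 1:2:1 ratio.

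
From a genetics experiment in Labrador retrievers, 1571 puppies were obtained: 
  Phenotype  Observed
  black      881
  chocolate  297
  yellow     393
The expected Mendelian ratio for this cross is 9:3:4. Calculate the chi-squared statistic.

0.029

Under the 9:3:4 hypothesis (Σ ratio = 16, N = 1571):
  black: 1571 × 9/16 = 883.6875
  chocolate: 1571 × 3/16 = 294.5625
  yellow: 1571 × 4/16 = 392.75
χ² = Σ (O − E)² / E
  black: (881 − 883.6875)² / 883.6875 = 0.0082
  chocolate: (297 − 294.5625)² / 294.5625 = 0.0202
  yellow: (393 − 392.75)² / 392.75 = 0.0002
χ² = 0.0082 + 0.0202 + 0.0002 = 0.0286 ≈ 0.029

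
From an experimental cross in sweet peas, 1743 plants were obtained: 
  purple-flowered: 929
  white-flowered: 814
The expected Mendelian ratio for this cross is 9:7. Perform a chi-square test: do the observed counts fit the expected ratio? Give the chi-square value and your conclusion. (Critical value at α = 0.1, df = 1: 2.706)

Under the 9:7 hypothesis (Σ ratio = 16, N = 1743):
  purple-flowered: 1743 × 9/16 = 980.4375
  white-flowered: 1743 × 7/16 = 762.5625
χ² = Σ (O − E)² / E
  purple-flowered: (929 − 980.4375)² / 980.4375 = 2.6986
  white-flowered: (814 − 762.5625)² / 762.5625 = 3.4696
χ² = 2.6986 + 3.4696 = 6.1682 ≈ 6.168
Degrees of freedom = 2 − 1 = 1; critical value at α = 0.1 is 2.706.
Since 6.168 > 2.706, we reject the null hypothesis — the data do not fit the 9:7 ratio.

6.168; not consistent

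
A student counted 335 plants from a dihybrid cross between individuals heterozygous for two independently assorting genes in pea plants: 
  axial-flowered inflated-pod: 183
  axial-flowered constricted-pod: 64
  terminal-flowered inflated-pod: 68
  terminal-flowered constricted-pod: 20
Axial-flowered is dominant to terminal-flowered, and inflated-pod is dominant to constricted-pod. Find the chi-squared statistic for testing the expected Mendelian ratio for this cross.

A dihybrid F₂ with independent assortment and complete dominance at both loci gives a 9:3:3:1 phenotypic ratio.
Expected counts for N = 335 under a 9:3:3:1 ratio (total parts = 16):
  axial-flowered inflated-pod: 335 × 9/16 = 188.4375
  axial-flowered constricted-pod: 335 × 3/16 = 62.8125
  terminal-flowered inflated-pod: 335 × 3/16 = 62.8125
  terminal-flowered constricted-pod: 335 × 1/16 = 20.9375
χ² = Σ (O − E)² / E
  axial-flowered inflated-pod: (183 − 188.4375)² / 188.4375 = 0.1569
  axial-flowered constricted-pod: (64 − 62.8125)² / 62.8125 = 0.0225
  terminal-flowered inflated-pod: (68 − 62.8125)² / 62.8125 = 0.4284
  terminal-flowered constricted-pod: (20 − 20.9375)² / 20.9375 = 0.0420
χ² = 0.1569 + 0.0225 + 0.4284 + 0.0420 = 0.6498 ≈ 0.650

0.650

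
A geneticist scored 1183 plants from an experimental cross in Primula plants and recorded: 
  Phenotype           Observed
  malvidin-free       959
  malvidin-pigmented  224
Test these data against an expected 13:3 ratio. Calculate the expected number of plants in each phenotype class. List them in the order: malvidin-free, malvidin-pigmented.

961.1875, 221.8125

Expected counts for N = 1183 under a 13:3 ratio (total parts = 16):
  malvidin-free: 1183 × 13/16 = 961.1875
  malvidin-pigmented: 1183 × 3/16 = 221.8125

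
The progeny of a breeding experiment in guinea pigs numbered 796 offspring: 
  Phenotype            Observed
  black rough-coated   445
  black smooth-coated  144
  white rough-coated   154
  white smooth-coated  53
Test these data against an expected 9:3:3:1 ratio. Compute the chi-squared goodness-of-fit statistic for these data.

The 9:3:3:1 ratio has 16 parts, so with N = 796 the expected counts are:
  black rough-coated: 796 × 9/16 = 447.75
  black smooth-coated: 796 × 3/16 = 149.25
  white rough-coated: 796 × 3/16 = 149.25
  white smooth-coated: 796 × 1/16 = 49.75
χ² = Σ (O − E)² / E
  black rough-coated: (445 − 447.75)² / 447.75 = 0.0169
  black smooth-coated: (144 − 149.25)² / 149.25 = 0.1847
  white rough-coated: (154 − 149.25)² / 149.25 = 0.1512
  white smooth-coated: (53 − 49.75)² / 49.75 = 0.2123
χ² = 0.0169 + 0.1847 + 0.1512 + 0.2123 = 0.5651 ≈ 0.565

0.565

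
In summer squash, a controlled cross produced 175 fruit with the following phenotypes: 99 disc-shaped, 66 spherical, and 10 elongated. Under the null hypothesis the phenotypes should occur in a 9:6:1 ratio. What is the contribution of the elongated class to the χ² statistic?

The 9:6:1 ratio has 16 parts, so with N = 175 the expected counts are:
  disc-shaped: 175 × 9/16 = 98.4375
  spherical: 175 × 6/16 = 65.625
  elongated: 175 × 1/16 = 10.9375
Contribution of elongated: (10 − 10.9375)² / 10.9375 = 0.0804

0.080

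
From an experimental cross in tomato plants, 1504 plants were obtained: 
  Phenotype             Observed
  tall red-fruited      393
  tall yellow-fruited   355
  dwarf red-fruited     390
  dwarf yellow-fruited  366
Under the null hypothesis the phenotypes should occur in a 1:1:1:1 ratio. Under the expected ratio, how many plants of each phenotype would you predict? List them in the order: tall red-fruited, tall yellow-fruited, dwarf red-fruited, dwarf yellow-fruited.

Total ratio parts = 4. Expected numbers out of 1504:
  tall red-fruited: 1504 × 1/4 = 376
  tall yellow-fruited: 1504 × 1/4 = 376
  dwarf red-fruited: 1504 × 1/4 = 376
  dwarf yellow-fruited: 1504 × 1/4 = 376

376, 376, 376, 376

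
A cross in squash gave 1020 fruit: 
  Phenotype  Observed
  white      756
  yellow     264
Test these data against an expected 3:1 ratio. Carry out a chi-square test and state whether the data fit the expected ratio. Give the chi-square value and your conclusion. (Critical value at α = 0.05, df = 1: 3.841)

0.424; consistent

Total ratio parts = 4. Expected numbers out of 1020:
  white: 1020 × 3/4 = 765
  yellow: 1020 × 1/4 = 255
χ² = Σ (O − E)² / E
  white: (756 − 765)² / 765 = 0.1059
  yellow: (264 − 255)² / 255 = 0.3176
χ² = 0.1059 + 0.3176 = 0.4235 ≈ 0.424
Degrees of freedom = 2 − 1 = 1; critical value at α = 0.05 is 3.841.
Since 0.424 < 3.841, we fail to reject the null hypothesis — the data are consistent with the 3:1 ratio.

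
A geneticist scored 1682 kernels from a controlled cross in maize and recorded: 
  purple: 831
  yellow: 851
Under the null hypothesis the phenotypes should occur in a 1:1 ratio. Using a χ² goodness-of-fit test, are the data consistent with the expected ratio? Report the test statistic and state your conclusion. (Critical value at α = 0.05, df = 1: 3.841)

The 1:1 ratio has 2 parts, so with N = 1682 the expected counts are:
  purple: 1682 × 1/2 = 841
  yellow: 1682 × 1/2 = 841
χ² = Σ (O − E)² / E
  purple: (831 − 841)² / 841 = 0.1189
  yellow: (851 − 841)² / 841 = 0.1189
χ² = 0.1189 + 0.1189 = 0.2378 ≈ 0.238
Degrees of freedom = 2 − 1 = 1; critical value at α = 0.05 is 3.841.
Since 0.238 < 3.841, we fail to reject the null hypothesis — the data are consistent with the 1:1 ratio.

0.238; consistent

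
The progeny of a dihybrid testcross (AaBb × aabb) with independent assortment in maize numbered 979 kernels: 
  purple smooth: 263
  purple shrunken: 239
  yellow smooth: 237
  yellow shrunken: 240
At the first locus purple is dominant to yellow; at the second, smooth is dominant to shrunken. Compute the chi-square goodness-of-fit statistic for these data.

A dihybrid testcross with independent assortment gives a 1:1:1:1 ratio.
Expected counts for N = 979 under a 1:1:1:1 ratio (total parts = 4):
  purple smooth: 979 × 1/4 = 244.75
  purple shrunken: 979 × 1/4 = 244.75
  yellow smooth: 979 × 1/4 = 244.75
  yellow shrunken: 979 × 1/4 = 244.75
χ² = Σ (O − E)² / E
  purple smooth: (263 − 244.75)² / 244.75 = 1.3608
  purple shrunken: (239 − 244.75)² / 244.75 = 0.1351
  yellow smooth: (237 − 244.75)² / 244.75 = 0.2454
  yellow shrunken: (240 − 244.75)² / 244.75 = 0.0922
χ² = 1.3608 + 0.1351 + 0.2454 + 0.0922 = 1.8335 ≈ 1.834

1.834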